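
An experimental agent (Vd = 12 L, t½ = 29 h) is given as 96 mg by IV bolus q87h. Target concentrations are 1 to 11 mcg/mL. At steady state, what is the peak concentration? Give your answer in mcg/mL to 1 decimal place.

τ = 87 h = 3 half-lives, so f = (1/2)^3 = 0.125.
At steady state, R = 1/(1 − 0.125) = 8/7.
Single-dose peak C₀ = D/Vd = 96/12 = 8 mcg/mL.
Steady-state peak Cmax,ss = C₀·R = 8 × 8/7 ≈ 9.143 mcg/mL.
Peak 9.1 mcg/mL vs MTC 11 mcg/mL: below toxic threshold.

9.1 mcg/mL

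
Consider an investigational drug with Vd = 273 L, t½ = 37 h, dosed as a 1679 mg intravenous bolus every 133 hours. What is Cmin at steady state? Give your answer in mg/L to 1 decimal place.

τ/t½ = 133/37 ≈ 3.5946, so fraction remaining f = (1/2)^(133/37) ≈ 0.0828.
At steady state, accumulation factor R = 1/(1 − e^(−kτ)) ≈ 1.0903.
Single-dose peak C₀ = D/Vd = 1679/273 ≈ 6.150 mg/L.
Steady-state peak Cmax,ss = C₀·R ≈ 6.150 × 1.0903 ≈ 6.705 mg/L.
One interval later, Cmin,ss = Cmax,ss·e^(−kτ) ≈ 6.705 × 0.0828 ≈ 0.555 mg/L.

0.6 mg/L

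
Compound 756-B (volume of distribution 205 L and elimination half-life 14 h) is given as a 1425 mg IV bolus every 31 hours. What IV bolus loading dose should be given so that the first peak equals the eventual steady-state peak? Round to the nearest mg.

1816 mg

f = (1/2)^(31/14) ≈ 0.215493; accumulation ratio R = 1/(1−f) ≈ 1.27469.
Loading dose to hit Cmax,ss on first dose: D_load = D_maint·R ≈ 1425 × 1.27469 ≈ 1816.43 mg.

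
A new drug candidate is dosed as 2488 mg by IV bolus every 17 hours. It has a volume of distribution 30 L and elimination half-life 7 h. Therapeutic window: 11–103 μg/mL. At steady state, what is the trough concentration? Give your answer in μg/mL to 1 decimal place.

τ/t½ = 17/7 ≈ 2.4286, so fraction remaining f = (1/2)^(17/7) ≈ 0.1857.
At steady state, accumulation factor R = 1/(1 − e^(−kτ)) ≈ 1.2280.
Single-dose peak C₀ = D/Vd = 2488/30 ≈ 82.933 μg/mL.
Steady-state peak Cmax,ss = C₀·R ≈ 82.933 × 1.2280 ≈ 101.842 μg/mL.
One interval later, Cmin,ss = Cmax,ss·e^(−kτ) ≈ 101.842 × 0.1857 ≈ 18.912 μg/mL.
Trough 18.9 μg/mL vs MEC 11 μg/mL: adequate.

18.9 μg/mL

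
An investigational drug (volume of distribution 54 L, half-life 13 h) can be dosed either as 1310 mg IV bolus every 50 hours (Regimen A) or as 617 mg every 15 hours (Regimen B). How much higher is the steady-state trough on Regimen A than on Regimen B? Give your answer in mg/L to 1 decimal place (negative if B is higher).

-7.5 mg/L

Regimen A: f = (1/2)^(50/13) ≈ 0.0695; Cmin,ss = (1310/54)·f/(1−f) ≈ 1.812 mg/L.
Regimen B: f = (1/2)^(15/13) ≈ 0.4494; Cmin,ss = (617/54)·f/(1−f) ≈ 9.326 mg/L.
Difference ≈ 1.812 − 9.326 ≈ -7.514 mg/L.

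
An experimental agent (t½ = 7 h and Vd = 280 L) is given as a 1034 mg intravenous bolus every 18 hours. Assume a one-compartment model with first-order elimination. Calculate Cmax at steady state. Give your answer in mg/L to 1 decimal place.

4.4 mg/L

τ/t½ = 18/7 ≈ 2.5714, so fraction remaining f = (1/2)^(18/7) ≈ 0.1682.
Accumulation ratio R = 1/(1 − f) ≈ 1/0.8318 ≈ 1.2022.
Single-dose peak C₀ = D/Vd = 1034/280 ≈ 3.693 mg/L.
Cmax,ss = C₀/(1 − f) ≈ 3.693/0.8318 ≈ 4.440 mg/L.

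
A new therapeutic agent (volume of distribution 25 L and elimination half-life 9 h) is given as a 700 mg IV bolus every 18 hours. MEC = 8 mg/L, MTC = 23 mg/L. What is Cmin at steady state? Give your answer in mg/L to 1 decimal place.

9.3 mg/L

τ = 18 h = 2 half-lives, so f = (1/2)^2 = 0.25.
Accumulation ratio R = 1/(1 − f) = 1/0.75 = 4/3.
Single-dose peak C₀ = D/Vd = 700/25 = 28 mg/L.
Steady-state peak Cmax,ss = C₀·R = 28 × 4/3 ≈ 37.333 mg/L.
Steady-state trough Cmin,ss = Cmax,ss·f ≈ 37.333 × 0.25 ≈ 9.333 mg/L.
Trough 9.3 mg/L vs MEC 8 mg/L: adequate.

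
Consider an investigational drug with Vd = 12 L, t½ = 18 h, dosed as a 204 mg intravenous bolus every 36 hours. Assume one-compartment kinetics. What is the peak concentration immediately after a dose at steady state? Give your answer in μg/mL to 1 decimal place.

The dosing interval is 2 half-lives, so f = 2^(−2) = 0.25.
Accumulation ratio R = 1/(1 − f) = 1/0.75 = 4/3.
Single-dose peak C₀ = D/Vd = 204/12 = 17 μg/mL.
Steady-state peak Cmax,ss = C₀·R = 17 × 4/3 ≈ 22.667 μg/mL.

22.7 μg/mL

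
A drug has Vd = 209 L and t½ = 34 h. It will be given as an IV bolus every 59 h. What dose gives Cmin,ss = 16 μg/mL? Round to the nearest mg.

τ/t½ = 59/34 ≈ 1.7353, so f = (1/2)^(59/34) ≈ 0.300348.
Cmin,ss = (D/Vd)·f/(1−f), so D = Cmin,ss·Vd·(1−f)/f.
D = 16 × 209 × (1−f)/f ≈ 16 × 209 × 2.32947 ≈ 7789.75 mg.

7790 mg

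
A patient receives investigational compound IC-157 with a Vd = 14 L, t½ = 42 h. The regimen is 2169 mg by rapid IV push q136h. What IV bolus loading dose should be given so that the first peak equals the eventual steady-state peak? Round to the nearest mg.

2426 mg

f = (1/2)^(136/42) ≈ 0.105983; accumulation ratio R = 1/(1−f) ≈ 1.11855.
Loading dose to hit Cmax,ss on first dose: D_load = D_maint·R ≈ 2169 × 1.11855 ≈ 2426.13 mg.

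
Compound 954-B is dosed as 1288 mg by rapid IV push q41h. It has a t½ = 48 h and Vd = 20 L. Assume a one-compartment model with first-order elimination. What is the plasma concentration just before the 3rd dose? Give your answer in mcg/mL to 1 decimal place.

f = (1/2)^(τ/t½) = (1/2)^(41/48) ≈ 0.5532.
C₀ = D/Vd = 1288/20 ≈ 64.400 mcg/mL.
Before the 3rd dose, 2 doses have been given. Superposition: Cmin = C₀·(f + f²).
≈ 64.400 × (0.5532 + 0.3060) ≈ 64.400 × 0.8592 ≈ 55.332 mcg/mL.

55.3 mcg/mL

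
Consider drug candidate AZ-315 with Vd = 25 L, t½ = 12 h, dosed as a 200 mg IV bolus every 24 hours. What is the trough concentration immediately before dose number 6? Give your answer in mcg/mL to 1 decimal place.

f = (1/2)^(τ/t½) = (1/2)^(24/12) ≈ 0.2500.
C₀ = D/Vd = 200/25 ≈ 8.000 mcg/mL.
Before the 6th dose, 5 doses have been given. Superposition: Cmin = C₀·(f + f² + … + f^5).
≈ 8.000 × (0.2500 + 0.0625 + 0.0156 + 0.0039 + 0.0010) ≈ 8.000 × 0.3330 ≈ 2.664 mcg/mL.

2.7 mcg/mL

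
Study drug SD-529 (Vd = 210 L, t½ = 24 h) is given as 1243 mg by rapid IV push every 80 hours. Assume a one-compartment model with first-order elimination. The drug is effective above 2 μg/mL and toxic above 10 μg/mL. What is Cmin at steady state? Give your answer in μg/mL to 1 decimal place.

0.7 μg/mL

Over one 80-h interval, 80/24 ≈ 3.3333 half-lives elapse, leaving f ≈ 0.0992 of each dose.
At steady state, accumulation factor R = 1/(1 − e^(−kτ)) ≈ 1.1101.
Single-dose peak C₀ = D/Vd = 1243/210 ≈ 5.919 μg/mL.
Cmax,ss = C₀/(1 − f) ≈ 5.919/0.9008 ≈ 6.571 μg/mL.
One interval later, Cmin,ss = Cmax,ss·e^(−kτ) ≈ 6.571 × 0.0992 ≈ 0.652 μg/mL.
Trough 0.7 μg/mL vs MEC 2 μg/mL: subtherapeutic.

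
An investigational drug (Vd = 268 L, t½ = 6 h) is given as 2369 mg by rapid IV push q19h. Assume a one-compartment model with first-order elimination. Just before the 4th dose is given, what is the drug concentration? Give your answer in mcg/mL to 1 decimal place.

f = (1/2)^(τ/t½) = (1/2)^(19/6) ≈ 0.1114.
C₀ = D/Vd = 2369/268 ≈ 8.840 mcg/mL.
Before the 4th dose, 3 doses have been given. Superposition: Cmin = C₀·(f + f² + … + f^3).
≈ 8.840 × (0.1114 + 0.0124 + 0.0014) ≈ 8.840 × 0.1252 ≈ 1.107 mcg/mL.

1.1 mcg/mL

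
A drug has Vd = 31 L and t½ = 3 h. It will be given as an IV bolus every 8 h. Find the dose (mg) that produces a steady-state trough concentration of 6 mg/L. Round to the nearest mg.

995 mg

τ/t½ = 8/3 ≈ 2.6667, so f = (1/2)^(8/3) ≈ 0.157490.
Cmin,ss = (D/Vd)·f/(1−f), so D = Cmin,ss·Vd·(1−f)/f.
D = 6 × 31 × (1−f)/f ≈ 6 × 31 × 5.34961 ≈ 995.03 mg.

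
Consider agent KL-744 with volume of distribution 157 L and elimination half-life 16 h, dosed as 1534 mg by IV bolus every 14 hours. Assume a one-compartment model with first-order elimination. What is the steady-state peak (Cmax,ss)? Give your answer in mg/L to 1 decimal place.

21.5 mg/L

τ/t½ = 14/16 ≈ 0.875, so fraction remaining f = (1/2)^(14/16) ≈ 0.5453.
Accumulation ratio R = 1/(1 − f) ≈ 1/0.4547 ≈ 2.1993.
Single-dose peak C₀ = D/Vd = 1534/157 ≈ 9.771 mg/L.
Steady-state peak Cmax,ss = C₀·R ≈ 9.771 × 2.1993 ≈ 21.489 mg/L.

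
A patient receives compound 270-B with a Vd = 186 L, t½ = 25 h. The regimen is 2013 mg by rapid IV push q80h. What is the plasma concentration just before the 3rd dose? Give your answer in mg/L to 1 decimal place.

1.3 mg/L

f = (1/2)^(τ/t½) = (1/2)^(80/25) ≈ 0.1088.
C₀ = D/Vd = 2013/186 ≈ 10.823 mg/L.
Before the 3rd dose, 2 doses have been given. Superposition: Cmin = C₀·(f + f²).
≈ 10.823 × (0.1088 + 0.0118) ≈ 10.823 × 0.1206 ≈ 1.305 mg/L.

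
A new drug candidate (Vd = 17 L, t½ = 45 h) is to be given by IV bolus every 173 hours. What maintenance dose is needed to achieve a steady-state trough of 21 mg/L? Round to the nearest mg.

τ/t½ = 173/45 ≈ 3.8444, so f = (1/2)^(173/45) ≈ 0.069616.
Cmin,ss = (D/Vd)·f/(1−f), so D = Cmin,ss·Vd·(1−f)/f.
D = 21 × 17 × (1−f)/f ≈ 21 × 17 × 13.36451 ≈ 4771.13 mg.

4771 mg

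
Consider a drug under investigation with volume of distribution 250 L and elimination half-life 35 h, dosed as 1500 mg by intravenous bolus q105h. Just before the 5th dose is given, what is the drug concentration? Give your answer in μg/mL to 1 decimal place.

0.9 μg/mL

f = (1/2)^(τ/t½) = (1/2)^(105/35) ≈ 0.1250.
C₀ = D/Vd = 1500/250 ≈ 6.000 μg/mL.
Before the 5th dose, 4 doses have been given. Superposition: Cmin = C₀·(f + f² + … + f^4).
≈ 6.000 × (0.1250 + 0.0156 + 0.0020 + 0.0002) ≈ 6.000 × 0.1428 ≈ 0.857 μg/mL.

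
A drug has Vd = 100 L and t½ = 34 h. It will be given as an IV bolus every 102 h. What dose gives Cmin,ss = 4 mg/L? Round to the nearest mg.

2800 mg

τ/t½ = 102/34 ≈ 3, so f = (1/2)^(102/34) ≈ 0.125000.
Cmin,ss = (D/Vd)·f/(1−f), so D = Cmin,ss·Vd·(1−f)/f.
D = 4 × 100 × (1−f)/f ≈ 4 × 100 × 7.00000 ≈ 2800.00 mg.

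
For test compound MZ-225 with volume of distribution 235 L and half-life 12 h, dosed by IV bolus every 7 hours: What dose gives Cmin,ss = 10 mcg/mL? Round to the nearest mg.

1171 mg

τ/t½ = 7/12 ≈ 0.58333, so f = (1/2)^(7/12) ≈ 0.667420.
Cmin,ss = (D/Vd)·f/(1−f), so D = Cmin,ss·Vd·(1−f)/f.
D = 10 × 235 × (1−f)/f ≈ 10 × 235 × 0.49831 ≈ 1171.03 mg.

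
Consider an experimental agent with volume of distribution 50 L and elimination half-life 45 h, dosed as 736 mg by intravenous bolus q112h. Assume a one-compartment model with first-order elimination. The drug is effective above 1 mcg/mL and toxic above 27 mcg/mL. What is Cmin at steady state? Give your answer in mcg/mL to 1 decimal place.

3.2 mcg/mL

Over one 112-h interval, 112/45 ≈ 2.4889 half-lives elapse, leaving f ≈ 0.1781 of each dose.
Each bolus raises the concentration by D/Vd = 736/50 ≈ 14.720 mcg/mL.
Steady-state trough Cmin,ss = C₀·f/(1−f) ≈ 14.720 × 0.1781/0.8219 ≈ 3.190 mcg/mL.
Trough 3.2 mcg/mL vs MEC 1 mcg/mL: adequate.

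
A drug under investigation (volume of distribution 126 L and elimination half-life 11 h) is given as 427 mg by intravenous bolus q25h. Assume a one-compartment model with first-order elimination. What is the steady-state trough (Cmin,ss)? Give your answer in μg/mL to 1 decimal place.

0.9 μg/mL

Over one 25-h interval, 25/11 ≈ 2.2727 half-lives elapse, leaving f ≈ 0.2069 of each dose.
Single-dose peak C₀ = D/Vd = 427/126 ≈ 3.389 μg/mL.
Steady-state trough Cmin,ss = C₀·f/(1−f) ≈ 3.389 × 0.2069/0.7931 ≈ 0.884 μg/mL.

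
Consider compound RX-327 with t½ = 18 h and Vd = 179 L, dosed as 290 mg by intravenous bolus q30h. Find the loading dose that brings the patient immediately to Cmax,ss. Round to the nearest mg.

423 mg

f = (1/2)^(30/18) ≈ 0.314980; accumulation ratio R = 1/(1−f) ≈ 1.45981.
Loading dose to hit Cmax,ss on first dose: D_load = D_maint·R ≈ 290 × 1.45981 ≈ 423.34 mg.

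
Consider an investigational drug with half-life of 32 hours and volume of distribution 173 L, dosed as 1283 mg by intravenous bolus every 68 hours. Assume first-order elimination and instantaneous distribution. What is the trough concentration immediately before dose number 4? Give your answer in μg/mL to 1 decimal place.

2.2 μg/mL

f = (1/2)^(τ/t½) = (1/2)^(68/32) ≈ 0.2293.
C₀ = D/Vd = 1283/173 ≈ 7.416 μg/mL.
Before the 4th dose, 3 doses have been given. Superposition: Cmin = C₀·(f + f² + … + f^3).
≈ 7.416 × (0.2293 + 0.0526 + 0.0121) ≈ 7.416 × 0.2940 ≈ 2.180 μg/mL.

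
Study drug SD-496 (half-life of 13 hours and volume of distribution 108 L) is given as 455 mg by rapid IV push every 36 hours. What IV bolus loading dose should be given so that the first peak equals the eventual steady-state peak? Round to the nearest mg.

f = (1/2)^(36/13) ≈ 0.146683; accumulation ratio R = 1/(1−f) ≈ 1.17190.
Loading dose to hit Cmax,ss on first dose: D_load = D_maint·R ≈ 455 × 1.17190 ≈ 533.21 mg.

533 mg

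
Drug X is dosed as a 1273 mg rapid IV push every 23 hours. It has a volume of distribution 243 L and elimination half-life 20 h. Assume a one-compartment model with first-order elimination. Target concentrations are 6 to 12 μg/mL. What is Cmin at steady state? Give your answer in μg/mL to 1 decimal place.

4.3 μg/mL

k = ln2/t½ = ln2/20 ≈ 0.034657 h⁻¹; fraction remaining f = e^(−kτ) = e^(−0.034657×23) ≈ 0.4506.
Each bolus raises the concentration by D/Vd = 1273/243 ≈ 5.239 μg/mL.
Steady-state trough Cmin,ss = C₀·f/(1−f) ≈ 5.239 × 0.4506/0.5494 ≈ 4.297 μg/mL.
Trough 4.3 μg/mL vs MEC 6 μg/mL: subtherapeutic.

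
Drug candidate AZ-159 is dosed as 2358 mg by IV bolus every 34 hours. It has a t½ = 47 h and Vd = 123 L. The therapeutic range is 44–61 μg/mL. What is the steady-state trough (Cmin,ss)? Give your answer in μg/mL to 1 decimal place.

29.4 μg/mL

Over one 34-h interval, 34/47 ≈ 0.7234 half-lives elapse, leaving f ≈ 0.6057 of each dose.
Single-dose peak C₀ = D/Vd = 2358/123 ≈ 19.171 μg/mL.
Steady-state trough Cmin,ss = C₀·f/(1−f) ≈ 19.171 × 0.6057/0.3943 ≈ 29.449 μg/mL.
Trough 29.4 μg/mL vs MEC 44 μg/mL: subtherapeutic.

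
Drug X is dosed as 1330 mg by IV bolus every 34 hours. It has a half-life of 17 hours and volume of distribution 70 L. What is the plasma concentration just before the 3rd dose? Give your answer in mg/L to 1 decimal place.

5.9 mg/L

f = (1/2)^(τ/t½) = (1/2)^(34/17) ≈ 0.2500.
C₀ = D/Vd = 1330/70 ≈ 19.000 mg/L.
Before the 3rd dose, 2 doses have been given. Superposition: Cmin = C₀·(f + f²).
≈ 19.000 × (0.2500 + 0.0625) ≈ 19.000 × 0.3125 ≈ 5.938 mg/L.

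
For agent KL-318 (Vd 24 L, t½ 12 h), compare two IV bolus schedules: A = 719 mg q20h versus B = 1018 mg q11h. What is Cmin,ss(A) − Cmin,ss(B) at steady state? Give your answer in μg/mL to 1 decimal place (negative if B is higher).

-34.0 μg/mL

Regimen A: f = (1/2)^(20/12) ≈ 0.3150; Cmin,ss = (719/24)·f/(1−f) ≈ 13.776 μg/mL.
Regimen B: f = (1/2)^(11/12) ≈ 0.5297; Cmin,ss = (1018/24)·f/(1−f) ≈ 47.774 μg/mL.
Difference ≈ 13.776 − 47.774 ≈ -33.998 μg/mL.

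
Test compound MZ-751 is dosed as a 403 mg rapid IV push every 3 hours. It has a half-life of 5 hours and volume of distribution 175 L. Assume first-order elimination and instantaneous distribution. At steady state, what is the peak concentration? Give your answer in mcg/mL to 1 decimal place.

6.8 mcg/mL

k = ln2/t½ = ln2/5 ≈ 0.138629 h⁻¹; fraction remaining f = e^(−kτ) = e^(−0.138629×3) ≈ 0.6598.
Accumulation ratio R = 1/(1 − f) ≈ 1/0.3402 ≈ 2.9394.
Single-dose peak C₀ = D/Vd = 403/175 ≈ 2.303 mcg/mL.
Cmax,ss = C₀/(1 − f) ≈ 2.303/0.3402 ≈ 6.770 mcg/mL.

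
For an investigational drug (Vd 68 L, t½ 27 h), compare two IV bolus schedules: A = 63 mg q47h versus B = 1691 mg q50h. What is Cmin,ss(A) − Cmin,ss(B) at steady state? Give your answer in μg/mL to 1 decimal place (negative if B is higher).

-9.1 μg/mL

Regimen A: f = (1/2)^(47/27) ≈ 0.2992; Cmin,ss = (63/68)·f/(1−f) ≈ 0.396 μg/mL.
Regimen B: f = (1/2)^(50/27) ≈ 0.2770; Cmin,ss = (1691/68)·f/(1−f) ≈ 9.527 μg/mL.
Difference ≈ 0.396 − 9.527 ≈ -9.131 μg/mL.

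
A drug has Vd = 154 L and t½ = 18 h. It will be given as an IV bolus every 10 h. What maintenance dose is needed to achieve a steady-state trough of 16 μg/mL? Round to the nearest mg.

τ/t½ = 10/18 ≈ 0.55556, so f = (1/2)^(10/18) ≈ 0.680395.
Cmin,ss = (D/Vd)·f/(1−f), so D = Cmin,ss·Vd·(1−f)/f.
D = 16 × 154 × (1−f)/f ≈ 16 × 154 × 0.46973 ≈ 1157.41 mg.

1157 mg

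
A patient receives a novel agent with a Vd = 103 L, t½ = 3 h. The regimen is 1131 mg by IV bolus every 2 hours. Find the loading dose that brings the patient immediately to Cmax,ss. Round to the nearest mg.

f = (1/2)^(2/3) ≈ 0.629961; accumulation ratio R = 1/(1−f) ≈ 2.70242.
Loading dose to hit Cmax,ss on first dose: D_load = D_maint·R ≈ 1131 × 2.70242 ≈ 3056.44 mg.

3056 mg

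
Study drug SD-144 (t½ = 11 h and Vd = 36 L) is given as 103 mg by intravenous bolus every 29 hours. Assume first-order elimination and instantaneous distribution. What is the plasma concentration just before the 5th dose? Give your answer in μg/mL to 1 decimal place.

0.5 μg/mL

f = (1/2)^(τ/t½) = (1/2)^(29/11) ≈ 0.1608.
C₀ = D/Vd = 103/36 ≈ 2.861 μg/mL.
Before the 5th dose, 4 doses have been given. Superposition: Cmin = C₀·(f + f² + … + f^4).
≈ 2.861 × (0.1608 + 0.0259 + 0.0042 + 0.0007) ≈ 2.861 × 0.1916 ≈ 0.548 μg/mL.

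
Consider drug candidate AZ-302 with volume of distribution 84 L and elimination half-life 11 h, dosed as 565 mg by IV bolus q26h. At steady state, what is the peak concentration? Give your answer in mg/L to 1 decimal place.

Over one 26-h interval, 26/11 ≈ 2.3636 half-lives elapse, leaving f ≈ 0.1943 of each dose.
Accumulation ratio R = 1/(1 − f) ≈ 1/0.8057 ≈ 1.2412.
Each bolus raises the concentration by D/Vd = 565/84 ≈ 6.726 mg/L.
Steady-state peak Cmax,ss = C₀·R ≈ 6.726 × 1.2412 ≈ 8.348 mg/L.

8.3 mg/L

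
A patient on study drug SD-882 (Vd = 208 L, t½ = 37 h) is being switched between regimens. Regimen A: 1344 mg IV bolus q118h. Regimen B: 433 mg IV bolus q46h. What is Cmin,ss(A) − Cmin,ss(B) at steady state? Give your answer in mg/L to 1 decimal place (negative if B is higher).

-0.7 mg/L

Regimen A: f = (1/2)^(118/37) ≈ 0.1096; Cmin,ss = (1344/208)·f/(1−f) ≈ 0.795 mg/L.
Regimen B: f = (1/2)^(46/37) ≈ 0.4224; Cmin,ss = (433/208)·f/(1−f) ≈ 1.522 mg/L.
Difference ≈ 0.795 − 1.522 ≈ -0.727 mg/L.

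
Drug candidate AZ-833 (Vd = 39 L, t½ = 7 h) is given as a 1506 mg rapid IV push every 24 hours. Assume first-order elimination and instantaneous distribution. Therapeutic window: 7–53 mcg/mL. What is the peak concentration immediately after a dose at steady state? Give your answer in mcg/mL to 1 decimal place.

τ/t½ = 24/7 ≈ 3.4286, so fraction remaining f = (1/2)^(24/7) ≈ 0.0929.
Accumulation ratio R = 1/(1 − f) ≈ 1/0.9071 ≈ 1.1024.
Single-dose peak C₀ = D/Vd = 1506/39 ≈ 38.615 mcg/mL.
Cmax,ss = C₀/(1 − f) ≈ 38.615/0.9071 ≈ 42.570 mcg/mL.
Peak 42.6 mcg/mL vs MTC 53 mcg/mL: below toxic threshold.

42.6 mcg/mL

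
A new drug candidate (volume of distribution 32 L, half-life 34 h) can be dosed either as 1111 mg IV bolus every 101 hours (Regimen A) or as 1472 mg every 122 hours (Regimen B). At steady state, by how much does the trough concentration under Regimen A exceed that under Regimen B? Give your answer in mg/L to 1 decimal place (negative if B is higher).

Regimen A: f = (1/2)^(101/34) ≈ 0.1276; Cmin,ss = (1111/32)·f/(1−f) ≈ 5.078 mg/L.
Regimen B: f = (1/2)^(122/34) ≈ 0.0831; Cmin,ss = (1472/32)·f/(1−f) ≈ 4.169 mg/L.
Difference ≈ 5.078 − 4.169 ≈ 0.909 mg/L.

0.9 mg/L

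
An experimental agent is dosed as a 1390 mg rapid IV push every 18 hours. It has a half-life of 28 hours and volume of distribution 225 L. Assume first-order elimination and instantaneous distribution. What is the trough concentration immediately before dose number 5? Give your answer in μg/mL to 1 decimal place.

f = (1/2)^(τ/t½) = (1/2)^(18/28) ≈ 0.6404.
C₀ = D/Vd = 1390/225 ≈ 6.178 μg/mL.
Before the 5th dose, 4 doses have been given. Superposition: Cmin = C₀·(f + f² + … + f^4).
≈ 6.178 × (0.6404 + 0.4101 + 0.2626 + 0.1682) ≈ 6.178 × 1.4813 ≈ 9.151 μg/mL.

9.2 μg/mL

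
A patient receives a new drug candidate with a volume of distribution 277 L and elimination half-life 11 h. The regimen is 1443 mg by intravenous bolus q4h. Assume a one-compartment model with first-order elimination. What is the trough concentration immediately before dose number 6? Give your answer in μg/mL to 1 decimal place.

f = (1/2)^(τ/t½) = (1/2)^(4/11) ≈ 0.7772.
C₀ = D/Vd = 1443/277 ≈ 5.209 μg/mL.
Before the 6th dose, 5 doses have been given. Superposition: Cmin = C₀·(f + f² + … + f^5).
≈ 5.209 × (0.7772 + 0.6040 + 0.4695 + 0.3649 + 0.2836) ≈ 5.209 × 2.4992 ≈ 13.018 μg/mL.

13.0 μg/mL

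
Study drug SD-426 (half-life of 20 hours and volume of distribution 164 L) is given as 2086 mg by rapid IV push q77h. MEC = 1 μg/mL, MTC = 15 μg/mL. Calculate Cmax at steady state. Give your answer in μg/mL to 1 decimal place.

13.7 μg/mL

Over one 77-h interval, 77/20 ≈ 3.85 half-lives elapse, leaving f ≈ 0.0693 of each dose.
Accumulation ratio R = 1/(1 − f) ≈ 1/0.9307 ≈ 1.0745.
Single-dose peak C₀ = D/Vd = 2086/164 ≈ 12.720 μg/mL.
Cmax,ss = C₀/(1 − f) ≈ 12.720/0.9307 ≈ 13.667 μg/mL.
Peak 13.7 μg/mL vs MTC 15 μg/mL: below toxic threshold.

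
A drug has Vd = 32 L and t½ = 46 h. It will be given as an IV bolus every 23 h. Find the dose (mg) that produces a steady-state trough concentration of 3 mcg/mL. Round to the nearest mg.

40 mg

τ/t½ = 23/46 ≈ 0.5, so f = (1/2)^(23/46) ≈ 0.707107.
Cmin,ss = (D/Vd)·f/(1−f), so D = Cmin,ss·Vd·(1−f)/f.
D = 3 × 32 × (1−f)/f ≈ 3 × 32 × 0.41421 ≈ 39.76 mg.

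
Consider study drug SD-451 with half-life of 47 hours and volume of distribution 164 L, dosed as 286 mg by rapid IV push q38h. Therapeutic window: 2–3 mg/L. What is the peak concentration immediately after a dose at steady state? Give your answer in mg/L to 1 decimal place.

4.1 mg/L

Over one 38-h interval, 38/47 ≈ 0.80851 half-lives elapse, leaving f ≈ 0.5710 of each dose.
At steady state, accumulation factor R = 1/(1 − e^(−kτ)) ≈ 2.3310.
Single-dose peak C₀ = D/Vd = 286/164 ≈ 1.744 mg/L.
Steady-state peak Cmax,ss = C₀·R ≈ 1.744 × 2.3310 ≈ 4.065 mg/L.
Peak 4.1 mg/L vs MTC 3 mg/L: exceeds toxic threshold.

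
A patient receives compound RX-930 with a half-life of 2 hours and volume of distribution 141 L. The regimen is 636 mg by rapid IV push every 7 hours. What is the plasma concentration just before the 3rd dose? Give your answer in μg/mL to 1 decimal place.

0.4 μg/mL

f = (1/2)^(τ/t½) = (1/2)^(7/2) ≈ 0.0884.
C₀ = D/Vd = 636/141 ≈ 4.511 μg/mL.
Before the 3rd dose, 2 doses have been given. Superposition: Cmin = C₀·(f + f²).
≈ 4.511 × (0.0884 + 0.0078) ≈ 4.511 × 0.0962 ≈ 0.434 μg/mL.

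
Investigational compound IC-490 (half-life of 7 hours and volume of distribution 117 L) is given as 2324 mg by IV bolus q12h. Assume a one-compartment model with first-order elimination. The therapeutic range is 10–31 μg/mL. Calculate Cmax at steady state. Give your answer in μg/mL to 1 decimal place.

τ/t½ = 12/7 ≈ 1.7143, so fraction remaining f = (1/2)^(12/7) ≈ 0.3048.
At steady state, accumulation factor R = 1/(1 − e^(−kτ)) ≈ 1.4384.
Each bolus raises the concentration by D/Vd = 2324/117 ≈ 19.863 μg/mL.
Cmax,ss = C₀/(1 − f) ≈ 19.863/0.6952 ≈ 28.572 μg/mL.
Peak 28.6 μg/mL vs MTC 31 μg/mL: below toxic threshold.

28.6 μg/mL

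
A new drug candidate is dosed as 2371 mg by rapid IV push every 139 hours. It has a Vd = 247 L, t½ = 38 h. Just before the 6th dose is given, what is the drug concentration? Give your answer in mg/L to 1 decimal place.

0.8 mg/L

f = (1/2)^(τ/t½) = (1/2)^(139/38) ≈ 0.0792.
C₀ = D/Vd = 2371/247 ≈ 9.599 mg/L.
Before the 6th dose, 5 doses have been given. Superposition: Cmin = C₀·(f + f² + … + f^5).
≈ 9.599 × (0.0792 + 0.0063 + 0.0005 + 0.0000 + 0.0000) ≈ 9.599 × 0.0860 ≈ 0.826 mg/L.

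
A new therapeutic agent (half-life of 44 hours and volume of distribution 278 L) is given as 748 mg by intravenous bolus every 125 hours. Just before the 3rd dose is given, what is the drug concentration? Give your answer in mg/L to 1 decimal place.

f = (1/2)^(τ/t½) = (1/2)^(125/44) ≈ 0.1396.
C₀ = D/Vd = 748/278 ≈ 2.691 mg/L.
Before the 3rd dose, 2 doses have been given. Superposition: Cmin = C₀·(f + f²).
≈ 2.691 × (0.1396 + 0.0195) ≈ 2.691 × 0.1591 ≈ 0.428 mg/L.

0.4 mg/L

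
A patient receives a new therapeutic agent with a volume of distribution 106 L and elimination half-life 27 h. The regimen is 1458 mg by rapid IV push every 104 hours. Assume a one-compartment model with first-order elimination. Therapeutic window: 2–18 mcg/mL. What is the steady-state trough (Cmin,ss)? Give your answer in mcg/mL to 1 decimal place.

τ/t½ = 104/27 ≈ 3.8519, so fraction remaining f = (1/2)^(104/27) ≈ 0.0693.
At steady state, accumulation factor R = 1/(1 − e^(−kτ)) ≈ 1.0745.
Single-dose peak C₀ = D/Vd = 1458/106 ≈ 13.755 mcg/mL.
Steady-state peak Cmax,ss = C₀·R ≈ 13.755 × 1.0745 ≈ 14.780 mcg/mL.
Steady-state trough Cmin,ss = Cmax,ss·f ≈ 14.780 × 0.0693 ≈ 1.024 mcg/mL.
Trough 1.0 mcg/mL vs MEC 2 mcg/mL: subtherapeutic.

1.0 mcg/mL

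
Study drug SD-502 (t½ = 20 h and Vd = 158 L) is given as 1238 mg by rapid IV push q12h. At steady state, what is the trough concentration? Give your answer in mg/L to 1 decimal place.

15.2 mg/L

τ/t½ = 12/20 ≈ 0.6, so fraction remaining f = (1/2)^(12/20) ≈ 0.6598.
Each bolus raises the concentration by D/Vd = 1238/158 ≈ 7.835 mg/L.
Steady-state trough Cmin,ss = C₀·f/(1−f) ≈ 7.835 × 0.6598/0.3402 ≈ 15.196 mg/L.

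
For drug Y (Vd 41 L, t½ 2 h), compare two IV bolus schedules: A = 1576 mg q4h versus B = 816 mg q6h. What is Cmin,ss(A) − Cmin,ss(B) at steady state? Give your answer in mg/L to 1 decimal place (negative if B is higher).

10.0 mg/L

Regimen A: f = (1/2)^(4/2) ≈ 0.2500; Cmin,ss = (1576/41)·f/(1−f) ≈ 12.813 mg/L.
Regimen B: f = (1/2)^(6/2) ≈ 0.1250; Cmin,ss = (816/41)·f/(1−f) ≈ 2.843 mg/L.
Difference ≈ 12.813 − 2.843 ≈ 9.970 mg/L.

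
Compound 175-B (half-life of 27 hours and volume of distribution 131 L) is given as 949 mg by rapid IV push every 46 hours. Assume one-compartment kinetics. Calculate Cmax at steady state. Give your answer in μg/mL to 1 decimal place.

10.5 μg/mL

Over one 46-h interval, 46/27 ≈ 1.7037 half-lives elapse, leaving f ≈ 0.3070 of each dose.
At steady state, accumulation factor R = 1/(1 − e^(−kτ)) ≈ 1.4430.
Each bolus raises the concentration by D/Vd = 949/131 ≈ 7.244 μg/mL.
Cmax,ss = C₀/(1 − f) ≈ 7.244/0.6930 ≈ 10.453 μg/mL.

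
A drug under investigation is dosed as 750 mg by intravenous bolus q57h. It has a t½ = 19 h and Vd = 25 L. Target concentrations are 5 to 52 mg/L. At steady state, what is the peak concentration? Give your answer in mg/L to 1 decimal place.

τ = 57 h = 3 half-lives, so f = (1/2)^3 = 0.125.
At steady state, R = 1/(1 − 0.125) = 8/7.
Single-dose peak C₀ = D/Vd = 750/25 = 30 mg/L.
Steady-state peak Cmax,ss = C₀·R = 30 × 8/7 ≈ 34.286 mg/L.
Peak 34.3 mg/L vs MTC 52 mg/L: below toxic threshold.

34.3 mg/L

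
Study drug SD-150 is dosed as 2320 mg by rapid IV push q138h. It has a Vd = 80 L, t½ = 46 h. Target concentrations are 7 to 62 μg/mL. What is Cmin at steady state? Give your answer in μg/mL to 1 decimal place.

The dosing interval is 3 half-lives, so f = 2^(−3) = 0.125.
At steady state, R = 1/(1 − 0.125) = 8/7.
Single-dose peak C₀ = D/Vd = 2320/80 = 29 μg/mL.
Steady-state peak Cmax,ss = C₀·R = 29 × 8/7 ≈ 33.143 μg/mL.
Steady-state trough Cmin,ss = Cmax,ss·f ≈ 33.143 × 0.125 ≈ 4.143 μg/mL.
Trough 4.1 μg/mL vs MEC 7 μg/mL: subtherapeutic.

4.1 μg/mL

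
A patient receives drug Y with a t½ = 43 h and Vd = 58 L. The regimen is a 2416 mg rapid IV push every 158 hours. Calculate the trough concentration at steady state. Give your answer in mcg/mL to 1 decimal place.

τ/t½ = 158/43 ≈ 3.6744, so fraction remaining f = (1/2)^(158/43) ≈ 0.0783.
At steady state, accumulation factor R = 1/(1 − e^(−kτ)) ≈ 1.0850.
Single-dose peak C₀ = D/Vd = 2416/58 ≈ 41.655 mcg/mL.
Steady-state peak Cmax,ss = C₀·R ≈ 41.655 × 1.0850 ≈ 45.196 mcg/mL.
Steady-state trough Cmin,ss = Cmax,ss·f ≈ 45.196 × 0.0783 ≈ 3.539 mcg/mL.

3.5 mcg/mL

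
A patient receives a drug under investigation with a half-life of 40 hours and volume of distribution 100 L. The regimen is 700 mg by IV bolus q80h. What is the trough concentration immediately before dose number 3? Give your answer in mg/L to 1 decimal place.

2.2 mg/L

f = (1/2)^(τ/t½) = (1/2)^(80/40) ≈ 0.2500.
C₀ = D/Vd = 700/100 ≈ 7.000 mg/L.
Before the 3rd dose, 2 doses have been given. Superposition: Cmin = C₀·(f + f²).
≈ 7.000 × (0.2500 + 0.0625) ≈ 7.000 × 0.3125 ≈ 2.188 mg/L.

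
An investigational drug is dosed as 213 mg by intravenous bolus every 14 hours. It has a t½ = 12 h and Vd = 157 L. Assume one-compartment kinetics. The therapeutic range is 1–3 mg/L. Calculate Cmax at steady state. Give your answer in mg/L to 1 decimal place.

2.4 mg/L

Over one 14-h interval, 14/12 ≈ 1.1667 half-lives elapse, leaving f ≈ 0.4454 of each dose.
At steady state, accumulation factor R = 1/(1 − e^(−kτ)) ≈ 1.8031.
Each bolus raises the concentration by D/Vd = 213/157 ≈ 1.357 mg/L.
Cmax,ss = C₀/(1 − f) ≈ 1.357/0.5546 ≈ 2.447 mg/L.
Peak 2.4 mg/L vs MTC 3 mg/L: below toxic threshold.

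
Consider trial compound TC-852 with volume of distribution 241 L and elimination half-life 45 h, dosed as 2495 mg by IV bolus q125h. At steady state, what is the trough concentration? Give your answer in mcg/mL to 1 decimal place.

1.8 mcg/mL

k = ln2/t½ = ln2/45 ≈ 0.015403 h⁻¹; fraction remaining f = e^(−kτ) = e^(−0.015403×125) ≈ 0.1458.
Accumulation ratio R = 1/(1 − f) ≈ 1/0.8542 ≈ 1.1707.
Single-dose peak C₀ = D/Vd = 2495/241 ≈ 10.353 mcg/mL.
Steady-state peak Cmax,ss = C₀·R ≈ 10.353 × 1.1707 ≈ 12.120 mcg/mL.
Steady-state trough Cmin,ss = Cmax,ss·f ≈ 12.120 × 0.1458 ≈ 1.767 mcg/mL.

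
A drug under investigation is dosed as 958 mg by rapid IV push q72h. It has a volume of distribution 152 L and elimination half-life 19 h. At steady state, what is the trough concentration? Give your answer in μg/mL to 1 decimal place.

k = ln2/t½ = ln2/19 ≈ 0.036481 h⁻¹; fraction remaining f = e^(−kτ) = e^(−0.036481×72) ≈ 0.0723.
Accumulation ratio R = 1/(1 − f) ≈ 1/0.9277 ≈ 1.0779.
Single-dose peak C₀ = D/Vd = 958/152 ≈ 6.303 μg/mL.
Steady-state peak Cmax,ss = C₀·R ≈ 6.303 × 1.0779 ≈ 6.794 μg/mL.
One interval later, Cmin,ss = Cmax,ss·e^(−kτ) ≈ 6.794 × 0.0723 ≈ 0.491 μg/mL.

0.5 μg/mL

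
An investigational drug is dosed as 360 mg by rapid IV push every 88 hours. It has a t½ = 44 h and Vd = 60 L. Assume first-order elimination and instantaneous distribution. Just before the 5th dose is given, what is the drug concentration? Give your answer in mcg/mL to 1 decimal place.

2.0 mcg/mL

f = (1/2)^(τ/t½) = (1/2)^(88/44) ≈ 0.2500.
C₀ = D/Vd = 360/60 ≈ 6.000 mcg/mL.
Before the 5th dose, 4 doses have been given. Superposition: Cmin = C₀·(f + f² + … + f^4).
≈ 6.000 × (0.2500 + 0.0625 + 0.0156 + 0.0039) ≈ 6.000 × 0.3320 ≈ 1.992 mcg/mL.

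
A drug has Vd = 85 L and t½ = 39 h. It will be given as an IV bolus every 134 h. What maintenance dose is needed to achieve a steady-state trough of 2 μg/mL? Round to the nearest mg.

1670 mg

τ/t½ = 134/39 ≈ 3.4359, so f = (1/2)^(134/39) ≈ 0.092404.
Cmin,ss = (D/Vd)·f/(1−f), so D = Cmin,ss·Vd·(1−f)/f.
D = 2 × 85 × (1−f)/f ≈ 2 × 85 × 9.82204 ≈ 1669.75 mg.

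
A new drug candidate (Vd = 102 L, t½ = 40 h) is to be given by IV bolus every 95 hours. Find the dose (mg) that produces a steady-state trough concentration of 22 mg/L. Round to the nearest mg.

τ/t½ = 95/40 ≈ 2.375, so f = (1/2)^(95/40) ≈ 0.192776.
Cmin,ss = (D/Vd)·f/(1−f), so D = Cmin,ss·Vd·(1−f)/f.
D = 22 × 102 × (1−f)/f ≈ 22 × 102 × 4.18737 ≈ 9396.46 mg.

9396 mg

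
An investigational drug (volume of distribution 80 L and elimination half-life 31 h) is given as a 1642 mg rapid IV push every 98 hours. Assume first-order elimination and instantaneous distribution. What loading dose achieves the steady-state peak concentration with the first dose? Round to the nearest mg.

f = (1/2)^(98/31) ≈ 0.111778; accumulation ratio R = 1/(1−f) ≈ 1.12584.
Loading dose to hit Cmax,ss on first dose: D_load = D_maint·R ≈ 1642 × 1.12584 ≈ 1848.63 mg.

1849 mg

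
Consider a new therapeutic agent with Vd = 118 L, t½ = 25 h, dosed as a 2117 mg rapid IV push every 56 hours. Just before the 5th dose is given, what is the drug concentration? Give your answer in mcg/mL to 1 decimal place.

4.8 mcg/mL

f = (1/2)^(τ/t½) = (1/2)^(56/25) ≈ 0.2117.
C₀ = D/Vd = 2117/118 ≈ 17.941 mcg/mL.
Before the 5th dose, 4 doses have been given. Superposition: Cmin = C₀·(f + f² + … + f^4).
≈ 17.941 × (0.2117 + 0.0448 + 0.0095 + 0.0020) ≈ 17.941 × 0.2680 ≈ 4.808 mcg/mL.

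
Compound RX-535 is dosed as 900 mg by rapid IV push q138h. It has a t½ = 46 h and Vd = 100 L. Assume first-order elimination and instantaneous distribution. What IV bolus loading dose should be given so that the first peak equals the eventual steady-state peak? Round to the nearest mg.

1029 mg

f = (1/2)^(138/46) ≈ 0.125000; accumulation ratio R = 1/(1−f) ≈ 1.14286.
Loading dose to hit Cmax,ss on first dose: D_load = D_maint·R ≈ 900 × 1.14286 ≈ 1028.57 mg.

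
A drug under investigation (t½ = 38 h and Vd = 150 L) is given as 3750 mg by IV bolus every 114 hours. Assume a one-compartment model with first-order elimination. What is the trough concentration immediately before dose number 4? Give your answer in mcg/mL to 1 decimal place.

3.6 mcg/mL

f = (1/2)^(τ/t½) = (1/2)^(114/38) ≈ 0.1250.
C₀ = D/Vd = 3750/150 ≈ 25.000 mcg/mL.
Before the 4th dose, 3 doses have been given. Superposition: Cmin = C₀·(f + f² + … + f^3).
≈ 25.000 × (0.1250 + 0.0156 + 0.0020) ≈ 25.000 × 0.1426 ≈ 3.565 mcg/mL.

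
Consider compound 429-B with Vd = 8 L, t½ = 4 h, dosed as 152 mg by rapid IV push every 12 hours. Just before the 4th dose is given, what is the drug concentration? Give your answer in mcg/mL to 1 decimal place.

f = (1/2)^(τ/t½) = (1/2)^(12/4) ≈ 0.1250.
C₀ = D/Vd = 152/8 ≈ 19.000 mcg/mL.
Before the 4th dose, 3 doses have been given. Superposition: Cmin = C₀·(f + f² + … + f^3).
≈ 19.000 × (0.1250 + 0.0156 + 0.0020) ≈ 19.000 × 0.1426 ≈ 2.709 mcg/mL.

2.7 mcg/mL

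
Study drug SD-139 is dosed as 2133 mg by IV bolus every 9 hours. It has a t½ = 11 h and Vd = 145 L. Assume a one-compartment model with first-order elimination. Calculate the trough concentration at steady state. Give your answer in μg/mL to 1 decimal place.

k = ln2/t½ = ln2/11 ≈ 0.063013 h⁻¹; fraction remaining f = e^(−kτ) = e^(−0.063013×9) ≈ 0.5672.
Each bolus raises the concentration by D/Vd = 2133/145 ≈ 14.710 μg/mL.
Steady-state trough Cmin,ss = C₀·f/(1−f) ≈ 14.710 × 0.5672/0.4328 ≈ 19.278 μg/mL.

19.3 μg/mL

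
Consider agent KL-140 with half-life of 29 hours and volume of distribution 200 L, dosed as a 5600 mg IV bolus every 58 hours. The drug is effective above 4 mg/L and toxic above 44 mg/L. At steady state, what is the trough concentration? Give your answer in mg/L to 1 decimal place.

9.3 mg/L

τ = 58 h = 2 half-lives, so f = (1/2)^2 = 0.25.
Accumulation ratio R = 1/(1 − f) = 1/0.75 = 4/3.
Single-dose peak C₀ = D/Vd = 5600/200 = 28 mg/L.
Steady-state peak Cmax,ss = C₀·R = 28 × 4/3 ≈ 37.333 mg/L.
Steady-state trough Cmin,ss = Cmax,ss·f ≈ 37.333 × 0.25 ≈ 9.333 mg/L.
Trough 9.3 mg/L vs MEC 4 mg/L: adequate.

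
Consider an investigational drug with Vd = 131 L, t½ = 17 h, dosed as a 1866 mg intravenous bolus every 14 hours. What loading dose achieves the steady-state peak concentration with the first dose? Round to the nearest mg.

f = (1/2)^(14/17) ≈ 0.565058; accumulation ratio R = 1/(1−f) ≈ 2.29916.
Loading dose to hit Cmax,ss on first dose: D_load = D_maint·R ≈ 1866 × 2.29916 ≈ 4290.23 mg.

4290 mg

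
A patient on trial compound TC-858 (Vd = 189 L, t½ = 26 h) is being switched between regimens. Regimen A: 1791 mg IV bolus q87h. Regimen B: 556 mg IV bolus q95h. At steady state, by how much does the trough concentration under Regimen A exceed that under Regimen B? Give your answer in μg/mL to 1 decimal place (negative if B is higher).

Regimen A: f = (1/2)^(87/26) ≈ 0.0983; Cmin,ss = (1791/189)·f/(1−f) ≈ 1.033 μg/mL.
Regimen B: f = (1/2)^(95/26) ≈ 0.0794; Cmin,ss = (556/189)·f/(1−f) ≈ 0.254 μg/mL.
Difference ≈ 1.033 − 0.254 ≈ 0.779 μg/mL.

0.8 μg/mL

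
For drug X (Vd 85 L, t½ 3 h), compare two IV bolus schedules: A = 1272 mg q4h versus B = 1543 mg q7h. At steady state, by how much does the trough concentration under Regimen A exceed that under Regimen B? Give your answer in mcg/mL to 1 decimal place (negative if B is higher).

Regimen A: f = (1/2)^(4/3) ≈ 0.3969; Cmin,ss = (1272/85)·f/(1−f) ≈ 9.848 mcg/mL.
Regimen B: f = (1/2)^(7/3) ≈ 0.1984; Cmin,ss = (1543/85)·f/(1−f) ≈ 4.493 mcg/mL.
Difference ≈ 9.848 − 4.493 ≈ 5.355 mcg/mL.

5.4 mcg/mL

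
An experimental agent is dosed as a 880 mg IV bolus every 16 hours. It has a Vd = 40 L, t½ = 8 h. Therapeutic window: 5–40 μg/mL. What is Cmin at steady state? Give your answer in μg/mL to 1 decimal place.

7.3 μg/mL

The dosing interval is 2 half-lives, so f = 2^(−2) = 0.25.
At steady state, R = 1/(1 − 0.25) = 4/3.
Single-dose peak C₀ = D/Vd = 880/40 = 22 μg/mL.
Steady-state peak Cmax,ss = C₀·R = 22 × 4/3 ≈ 29.333 μg/mL.
Steady-state trough Cmin,ss = Cmax,ss·f ≈ 29.333 × 0.25 ≈ 7.333 μg/mL.
Trough 7.3 μg/mL vs MEC 5 μg/mL: adequate.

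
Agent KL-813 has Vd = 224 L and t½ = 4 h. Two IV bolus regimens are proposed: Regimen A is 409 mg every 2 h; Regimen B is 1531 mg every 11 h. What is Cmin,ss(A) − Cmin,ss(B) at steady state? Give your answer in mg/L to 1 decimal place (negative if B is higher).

3.2 mg/L

Regimen A: f = (1/2)^(2/4) ≈ 0.7071; Cmin,ss = (409/224)·f/(1−f) ≈ 4.408 mg/L.
Regimen B: f = (1/2)^(11/4) ≈ 0.1487; Cmin,ss = (1531/224)·f/(1−f) ≈ 1.194 mg/L.
Difference ≈ 4.408 − 1.194 ≈ 3.214 mg/L.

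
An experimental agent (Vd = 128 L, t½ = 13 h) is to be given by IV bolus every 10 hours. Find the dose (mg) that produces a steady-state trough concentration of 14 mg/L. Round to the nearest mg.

τ/t½ = 10/13 ≈ 0.76923, so f = (1/2)^(10/13) ≈ 0.586730.
Cmin,ss = (D/Vd)·f/(1−f), so D = Cmin,ss·Vd·(1−f)/f.
D = 14 × 128 × (1−f)/f ≈ 14 × 128 × 0.70436 ≈ 1262.21 mg.

1262 mg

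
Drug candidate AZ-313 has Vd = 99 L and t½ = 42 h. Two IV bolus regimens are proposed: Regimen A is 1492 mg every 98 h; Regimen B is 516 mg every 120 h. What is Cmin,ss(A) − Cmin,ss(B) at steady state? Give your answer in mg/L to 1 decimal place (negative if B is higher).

Regimen A: f = (1/2)^(98/42) ≈ 0.1984; Cmin,ss = (1492/99)·f/(1−f) ≈ 3.730 mg/L.
Regimen B: f = (1/2)^(120/42) ≈ 0.1380; Cmin,ss = (516/99)·f/(1−f) ≈ 0.834 mg/L.
Difference ≈ 3.730 − 0.834 ≈ 2.896 mg/L.

2.9 mg/L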